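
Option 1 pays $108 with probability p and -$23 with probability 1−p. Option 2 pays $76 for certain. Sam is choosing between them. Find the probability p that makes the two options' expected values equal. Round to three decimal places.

p·108 + (1−p)·(-23) = 76
131p − 23 = 76
p = (76 + 23) / 131

p = 0.756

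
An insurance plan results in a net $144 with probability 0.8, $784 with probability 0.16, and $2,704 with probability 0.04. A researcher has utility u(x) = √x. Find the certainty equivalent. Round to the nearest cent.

$261.15

E[u] = 0.8·√144 + 0.16·√784 + 0.04·√2704 = 0.8·12 + 0.16·28 + 0.04·52 = 16.16
CE = (16.16)² = 261.1456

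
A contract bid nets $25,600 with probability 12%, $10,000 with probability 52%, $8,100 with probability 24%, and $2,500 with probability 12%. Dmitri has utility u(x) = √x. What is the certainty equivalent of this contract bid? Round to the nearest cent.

$9,761.44

E[u] = 0.12·√25600 + 0.52·√10000 + 0.24·√8100 + 0.12·√2500 = 0.12·160 + 0.52·100 + 0.24·90 + 0.12·50 = 98.8
CE = (98.8)² = 9761.44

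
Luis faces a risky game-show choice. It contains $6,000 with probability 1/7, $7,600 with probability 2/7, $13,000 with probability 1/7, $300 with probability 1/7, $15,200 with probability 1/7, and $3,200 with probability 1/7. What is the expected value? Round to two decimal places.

$7,557.14

EV = 1/7 × 6000 + 2/7 × 7600 + 1/7 × 13000 + 1/7 × 300 + 1/7 × 15200 + 1/7 × 3200 = 857.1429 + 2171.4286 + 1857.1429 + 42.8571 + 2171.4286 + 457.1429 = 7557.1429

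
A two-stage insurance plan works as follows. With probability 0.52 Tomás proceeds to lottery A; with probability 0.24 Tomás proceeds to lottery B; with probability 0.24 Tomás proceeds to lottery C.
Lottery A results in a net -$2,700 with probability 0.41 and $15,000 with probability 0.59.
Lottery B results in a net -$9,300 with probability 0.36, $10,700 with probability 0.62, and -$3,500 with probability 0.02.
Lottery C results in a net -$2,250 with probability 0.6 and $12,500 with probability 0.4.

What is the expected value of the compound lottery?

EV(A) = 0.41 × (-2700) + 0.59 × 15000 = -1107 + 8850 = 7743
EV(B) = 0.36 × (-9300) + 0.62 × 10700 + 0.02 × (-3500) = -3348 + 6634 − 70 = 3216
EV(C) = 0.6 × (-2250) + 0.4 × 12500 = -1350 + 5000 = 3650
Overall = 0.52 × 7743 + 0.24 × 3216 + 0.24 × 3650 = 4026.36 + 771.84 + 876 = 5674.2

$5,674.20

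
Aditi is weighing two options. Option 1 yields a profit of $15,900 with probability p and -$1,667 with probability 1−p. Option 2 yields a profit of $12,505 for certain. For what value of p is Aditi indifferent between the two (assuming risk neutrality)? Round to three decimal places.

p·15900 + (1−p)·(-1667) = 12505
17567p − 1667 = 12505
p = (12505 + 1667) / 17567

p = 0.807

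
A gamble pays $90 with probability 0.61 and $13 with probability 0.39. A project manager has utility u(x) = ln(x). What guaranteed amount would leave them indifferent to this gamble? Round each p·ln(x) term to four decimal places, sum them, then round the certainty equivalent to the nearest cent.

E[u] = 0.61·ln(90) + 0.39·ln(13) = 2.7449 + 1.0003 = 3.7452
CE = e^3.7452 ≈ 42.32

$42.32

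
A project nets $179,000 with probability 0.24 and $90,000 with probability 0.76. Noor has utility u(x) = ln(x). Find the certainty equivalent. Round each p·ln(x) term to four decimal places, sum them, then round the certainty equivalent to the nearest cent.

E[u] = 0.24·ln(179000) + 0.76·ln(90000) = 2.9028 + 8.6697 = 11.5725
CE = e^11.5725 ≈ 106138.49

$106,138.49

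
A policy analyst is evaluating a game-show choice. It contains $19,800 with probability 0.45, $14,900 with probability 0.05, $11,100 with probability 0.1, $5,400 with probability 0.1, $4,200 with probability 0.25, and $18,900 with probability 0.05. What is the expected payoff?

$13,300

EV = 0.45 × 19800 + 0.05 × 14900 + 0.1 × 11100 + 0.1 × 5400 + 0.25 × 4200 + 0.05 × 18900 = 8910 + 745 + 1110 + 540 + 1050 + 945 = 13300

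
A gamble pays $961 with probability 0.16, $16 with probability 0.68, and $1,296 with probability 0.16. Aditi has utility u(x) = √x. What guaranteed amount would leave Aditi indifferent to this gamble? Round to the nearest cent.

$180.63

E[u] = 0.16·√961 + 0.68·√16 + 0.16·√1296 = 0.16·31 + 0.68·4 + 0.16·36 = 13.44
CE = (13.44)² = 180.6336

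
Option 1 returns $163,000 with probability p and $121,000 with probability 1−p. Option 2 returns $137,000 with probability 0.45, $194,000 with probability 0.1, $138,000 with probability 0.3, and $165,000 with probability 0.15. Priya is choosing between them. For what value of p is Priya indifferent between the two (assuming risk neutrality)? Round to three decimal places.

EV(Option 2) = 0.45 × 137000 + 0.1 × 194000 + 0.3 × 138000 + 0.15 × 165000 = 61650 + 19400 + 41400 + 24750 = 147200
p·163000 + (1−p)·121000 = 147200
42000p + 121000 = 147200
p = (147200 − 121000) / 42000

p = 0.624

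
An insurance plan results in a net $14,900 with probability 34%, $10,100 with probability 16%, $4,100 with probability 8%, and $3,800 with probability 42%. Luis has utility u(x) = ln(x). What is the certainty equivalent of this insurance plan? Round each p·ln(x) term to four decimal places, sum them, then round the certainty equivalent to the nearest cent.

$7,113.86

E[u] = 0.34·ln(14900) + 0.16·ln(10100) + 0.08·ln(4100) + 0.42·ln(3800) = 3.2671 + 1.4752 + 0.6655 + 3.4620 = 8.8698
CE = e^8.8698 ≈ 7113.86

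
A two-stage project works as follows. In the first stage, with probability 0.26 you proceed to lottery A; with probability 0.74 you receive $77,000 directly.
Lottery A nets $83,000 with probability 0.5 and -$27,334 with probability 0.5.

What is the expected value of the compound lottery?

EV(A) = 0.5 × 83000 + 0.5 × (-27334) = 41500 − 13667 = 27833
Branch B: 77000 (certain)
Overall = 0.26 × 27833 + 0.74 × 77000 = 7236.58 + 56980 = 64216.58

$64,216.58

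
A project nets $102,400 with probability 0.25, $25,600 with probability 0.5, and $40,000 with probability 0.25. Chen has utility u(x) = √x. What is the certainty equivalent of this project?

E[u] = 0.25·√102400 + 0.5·√25600 + 0.25·√40000 = 0.25·320 + 0.5·160 + 0.25·200 = 210
CE = (210)² = 44100

$44,100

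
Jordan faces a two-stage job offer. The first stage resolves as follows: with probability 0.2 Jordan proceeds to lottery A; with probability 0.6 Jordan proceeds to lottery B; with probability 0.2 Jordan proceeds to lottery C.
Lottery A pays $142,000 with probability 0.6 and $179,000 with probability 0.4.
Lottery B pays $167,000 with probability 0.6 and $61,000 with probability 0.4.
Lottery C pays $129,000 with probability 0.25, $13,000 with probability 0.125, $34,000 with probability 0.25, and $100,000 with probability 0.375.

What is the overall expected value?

$122,095

EV(A) = 0.6 × 142000 + 0.4 × 179000 = 85200 + 71600 = 156800
EV(B) = 0.6 × 167000 + 0.4 × 61000 = 100200 + 24400 = 124600
EV(C) = 0.25 × 129000 + 0.125 × 13000 + 0.25 × 34000 + 0.375 × 100000 = 32250 + 1625 + 8500 + 37500 = 79875
Overall = 0.2 × 156800 + 0.6 × 124600 + 0.2 × 79875 = 31360 + 74760 + 15975 = 122095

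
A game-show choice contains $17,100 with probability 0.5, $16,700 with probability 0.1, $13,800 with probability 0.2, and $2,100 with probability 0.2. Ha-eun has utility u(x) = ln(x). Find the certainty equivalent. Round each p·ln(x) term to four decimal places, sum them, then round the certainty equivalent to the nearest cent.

$10,743.97

E[u] = 0.5·ln(17100) + 0.1·ln(16700) + 0.2·ln(13800) + 0.2·ln(2100) = 4.8734 + 0.9723 + 1.9065 + 1.5299 = 9.2821
CE = e^9.2821 ≈ 10743.97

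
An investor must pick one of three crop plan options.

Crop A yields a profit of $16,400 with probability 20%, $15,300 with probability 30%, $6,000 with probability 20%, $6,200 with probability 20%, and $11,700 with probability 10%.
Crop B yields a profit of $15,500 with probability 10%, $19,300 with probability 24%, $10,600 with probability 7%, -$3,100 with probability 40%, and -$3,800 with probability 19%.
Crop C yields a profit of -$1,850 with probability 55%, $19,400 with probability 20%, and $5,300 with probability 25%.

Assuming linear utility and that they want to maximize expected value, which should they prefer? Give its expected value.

Crop A ($11,480)

Crop A = 0.2 × 16400 + 0.3 × 15300 + 0.2 × 6000 + 0.2 × 6200 + 0.1 × 11700 = 3280 + 4590 + 1200 + 1240 + 1170 = 11480
Crop B = 0.1 × 15500 + 0.24 × 19300 + 0.07 × 10600 + 0.4 × (-3100) + 0.19 × (-3800) = 1550 + 4632 + 742 − 1240 − 722 = 4962
Crop C = 0.55 × (-1850) + 0.2 × 19400 + 0.25 × 5300 = -1017.5 + 3880 + 1325 = 4187.5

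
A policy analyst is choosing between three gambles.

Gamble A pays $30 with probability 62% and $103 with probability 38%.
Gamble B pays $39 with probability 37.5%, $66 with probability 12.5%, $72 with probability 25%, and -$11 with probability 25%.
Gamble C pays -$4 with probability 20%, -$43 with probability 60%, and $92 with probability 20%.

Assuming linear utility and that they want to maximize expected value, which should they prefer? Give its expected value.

Gamble A = 0.62 × 30 + 0.38 × 103 = 18.6 + 39.14 = 57.74
Gamble B = 0.375 × 39 + 0.125 × 66 + 0.25 × 72 + 0.25 × (-11) = 14.625 + 8.25 + 18 − 2.75 = 38.125
Gamble C = 0.2 × (-4) + 0.6 × (-43) + 0.2 × 92 = -0.8 − 25.8 + 18.4 = -8.2

Gamble A ($57.74)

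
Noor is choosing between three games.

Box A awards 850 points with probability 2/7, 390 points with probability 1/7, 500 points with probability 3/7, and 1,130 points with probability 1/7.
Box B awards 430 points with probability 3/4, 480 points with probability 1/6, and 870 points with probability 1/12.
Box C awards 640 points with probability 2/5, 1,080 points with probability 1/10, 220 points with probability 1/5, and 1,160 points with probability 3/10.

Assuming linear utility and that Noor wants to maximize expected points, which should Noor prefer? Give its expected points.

Box C (756 points)

Box A = 2/7 × 850 + 1/7 × 390 + 3/7 × 500 + 1/7 × 1130 = 242.8571 + 55.7143 + 214.2857 + 161.4286 = 674.2857
Box B = 3/4 × 430 + 1/6 × 480 + 1/12 × 870 = 322.5 + 80 + 72.5 = 475
Box C = 2/5 × 640 + 1/10 × 1080 + 1/5 × 220 + 3/10 × 1160 = 256 + 108 + 44 + 348 = 756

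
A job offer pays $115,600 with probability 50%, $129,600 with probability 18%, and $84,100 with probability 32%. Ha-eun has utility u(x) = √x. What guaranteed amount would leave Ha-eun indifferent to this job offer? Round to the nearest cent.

E[u] = 0.5·√115600 + 0.18·√129600 + 0.32·√84100 = 0.5·340 + 0.18·360 + 0.32·290 = 327.6
CE = (327.6)² = 107321.76

$107,321.76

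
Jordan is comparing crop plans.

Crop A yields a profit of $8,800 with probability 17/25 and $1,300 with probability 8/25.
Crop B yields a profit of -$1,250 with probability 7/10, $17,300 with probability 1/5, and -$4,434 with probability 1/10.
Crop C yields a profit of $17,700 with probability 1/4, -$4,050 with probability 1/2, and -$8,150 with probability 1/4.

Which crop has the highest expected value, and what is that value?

Crop A ($6,400)

Crop A = 17/25 × 8800 + 8/25 × 1300 = 5984 + 416 = 6400
Crop B = 7/10 × (-1250) + 1/5 × 17300 + 1/10 × (-4434) = -875 + 3460 − 443.4 = 2141.6
Crop C = 1/4 × 17700 + 1/2 × (-4050) + 1/4 × (-8150) = 4425 − 2025 − 2037.5 = 362.5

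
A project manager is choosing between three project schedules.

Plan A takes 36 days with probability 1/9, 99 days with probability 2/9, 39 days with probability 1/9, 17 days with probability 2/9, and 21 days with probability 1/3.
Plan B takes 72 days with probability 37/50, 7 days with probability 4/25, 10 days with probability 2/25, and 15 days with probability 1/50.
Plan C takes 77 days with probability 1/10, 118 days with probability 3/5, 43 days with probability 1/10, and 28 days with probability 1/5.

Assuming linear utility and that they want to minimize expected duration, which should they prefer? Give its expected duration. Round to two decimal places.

Plan A = 1/9 × 36 + 2/9 × 99 + 1/9 × 39 + 2/9 × 17 + 1/3 × 21 = 4 + 22 + 4.3333 + 3.7778 + 7 = 41.1111
Plan B = 37/50 × 72 + 4/25 × 7 + 2/25 × 10 + 1/50 × 15 = 53.28 + 1.12 + 0.8 + 0.3 = 55.5
Plan C = 1/10 × 77 + 3/5 × 118 + 1/10 × 43 + 1/5 × 28 = 7.7 + 70.8 + 4.3 + 5.6 = 88.4

Plan A (41.11 days)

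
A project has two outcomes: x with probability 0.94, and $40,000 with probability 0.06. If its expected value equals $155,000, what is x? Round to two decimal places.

x = $162,340.43

0.94·x + 0.06·40000 = 155000
0.94·x = 155000 − 2400 = 152600
x = 152600 / 0.94 = 162340.4255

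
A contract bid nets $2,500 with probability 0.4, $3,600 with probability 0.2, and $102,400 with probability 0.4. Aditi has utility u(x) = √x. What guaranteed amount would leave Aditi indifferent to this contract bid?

$25,600

E[u] = 0.4·√2500 + 0.2·√3600 + 0.4·√102400 = 0.4·50 + 0.2·60 + 0.4·320 = 160
CE = (160)² = 25600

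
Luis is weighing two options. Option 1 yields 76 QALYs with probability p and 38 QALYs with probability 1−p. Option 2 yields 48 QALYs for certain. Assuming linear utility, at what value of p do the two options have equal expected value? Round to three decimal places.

p·76 + (1−p)·38 = 48
38p + 38 = 48
p = (48 − 38) / 38

p = 0.263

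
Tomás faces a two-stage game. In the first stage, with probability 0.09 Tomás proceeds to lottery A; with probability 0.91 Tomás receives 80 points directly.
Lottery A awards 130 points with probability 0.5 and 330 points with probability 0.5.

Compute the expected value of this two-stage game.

EV(A) = 0.5 × 130 + 0.5 × 330 = 65 + 165 = 230
Branch B: 80 (certain)
Overall = 0.09 × 230 + 0.91 × 80 = 20.7 + 72.8 = 93.5

93.5 points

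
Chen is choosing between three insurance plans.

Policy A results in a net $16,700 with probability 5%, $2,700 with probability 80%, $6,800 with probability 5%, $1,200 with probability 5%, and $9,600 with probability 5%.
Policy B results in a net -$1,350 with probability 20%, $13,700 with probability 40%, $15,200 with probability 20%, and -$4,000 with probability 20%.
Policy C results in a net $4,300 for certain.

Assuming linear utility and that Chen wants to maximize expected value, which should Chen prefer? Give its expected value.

Policy B ($7,450)

Policy A = 0.05 × 16700 + 0.8 × 2700 + 0.05 × 6800 + 0.05 × 1200 + 0.05 × 9600 = 835 + 2160 + 340 + 60 + 480 = 3875
Policy B = 0.2 × (-1350) + 0.4 × 13700 + 0.2 × 15200 + 0.2 × (-4000) = -270 + 5480 + 3040 − 800 = 7450
Policy C: 4300 (certain)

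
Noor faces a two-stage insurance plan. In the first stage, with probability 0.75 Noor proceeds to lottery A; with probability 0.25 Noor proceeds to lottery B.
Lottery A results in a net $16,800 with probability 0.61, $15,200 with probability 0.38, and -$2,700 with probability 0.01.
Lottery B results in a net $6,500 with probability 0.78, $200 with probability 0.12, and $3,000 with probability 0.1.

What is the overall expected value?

EV(A) = 0.61 × 16800 + 0.38 × 15200 + 0.01 × (-2700) = 10248 + 5776 − 27 = 15997
EV(B) = 0.78 × 6500 + 0.12 × 200 + 0.1 × 3000 = 5070 + 24 + 300 = 5394
Overall = 0.75 × 15997 + 0.25 × 5394 = 11997.75 + 1348.5 = 13346.25

$13,346.25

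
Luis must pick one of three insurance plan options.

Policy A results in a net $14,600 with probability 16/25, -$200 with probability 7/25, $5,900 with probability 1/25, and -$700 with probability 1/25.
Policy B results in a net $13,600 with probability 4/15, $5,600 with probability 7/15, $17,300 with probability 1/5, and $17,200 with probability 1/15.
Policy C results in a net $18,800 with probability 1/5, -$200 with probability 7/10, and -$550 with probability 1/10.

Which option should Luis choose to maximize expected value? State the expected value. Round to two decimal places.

Policy A = 16/25 × 14600 + 7/25 × (-200) + 1/25 × 5900 + 1/25 × (-700) = 9344 − 56 + 236 − 28 = 9496
Policy B = 4/15 × 13600 + 7/15 × 5600 + 1/5 × 17300 + 1/15 × 17200 = 3626.6667 + 2613.3333 + 3460 + 1146.6667 = 10846.6667
Policy C = 1/5 × 18800 + 7/10 × (-200) + 1/10 × (-550) = 3760 − 140 − 55 = 3565

Policy B ($10,846.67)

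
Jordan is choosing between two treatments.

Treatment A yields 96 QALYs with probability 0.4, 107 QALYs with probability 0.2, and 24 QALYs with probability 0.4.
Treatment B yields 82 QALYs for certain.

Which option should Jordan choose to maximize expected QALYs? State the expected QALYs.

Treatment B (82 QALYs)

Treatment A = 0.4 × 96 + 0.2 × 107 + 0.4 × 24 = 38.4 + 21.4 + 9.6 = 69.4
Treatment B: 82 (certain)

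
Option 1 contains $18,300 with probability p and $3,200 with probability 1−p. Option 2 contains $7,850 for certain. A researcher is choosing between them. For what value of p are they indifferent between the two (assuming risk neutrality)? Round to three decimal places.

p·18300 + (1−p)·3200 = 7850
15100p + 3200 = 7850
p = (7850 − 3200) / 15100

p = 0.308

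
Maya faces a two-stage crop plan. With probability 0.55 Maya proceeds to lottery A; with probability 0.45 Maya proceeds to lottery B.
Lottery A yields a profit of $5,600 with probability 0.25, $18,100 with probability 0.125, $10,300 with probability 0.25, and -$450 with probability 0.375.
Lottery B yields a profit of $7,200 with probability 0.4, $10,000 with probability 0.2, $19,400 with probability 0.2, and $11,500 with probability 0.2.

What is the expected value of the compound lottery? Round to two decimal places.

$8,314.81

EV(A) = 0.25 × 5600 + 0.125 × 18100 + 0.25 × 10300 + 0.375 × (-450) = 1400 + 2262.5 + 2575 − 168.75 = 6068.75
EV(B) = 0.4 × 7200 + 0.2 × 10000 + 0.2 × 19400 + 0.2 × 11500 = 2880 + 2000 + 3880 + 2300 = 11060
Overall = 0.55 × 6068.75 + 0.45 × 11060 = 3337.8125 + 4977 = 8314.8125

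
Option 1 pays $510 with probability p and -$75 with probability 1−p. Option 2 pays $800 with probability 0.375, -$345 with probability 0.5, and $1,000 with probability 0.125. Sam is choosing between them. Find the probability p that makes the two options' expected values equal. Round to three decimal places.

EV(Option 2) = 0.375 × 800 + 0.5 × (-345) + 0.125 × 1000 = 300 − 172.5 + 125 = 252.5
p·510 + (1−p)·(-75) = 252.5
585p − 75 = 252.5
p = (252.5 + 75) / 585

p = 0.560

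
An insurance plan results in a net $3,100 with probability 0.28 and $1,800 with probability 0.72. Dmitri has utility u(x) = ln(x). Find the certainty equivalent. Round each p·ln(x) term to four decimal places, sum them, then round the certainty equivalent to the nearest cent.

E[u] = 0.28·ln(3100) + 0.72·ln(1800) = 2.2510 + 5.3968 = 7.6478
CE = e^7.6478 ≈ 2096.03

$2,096.03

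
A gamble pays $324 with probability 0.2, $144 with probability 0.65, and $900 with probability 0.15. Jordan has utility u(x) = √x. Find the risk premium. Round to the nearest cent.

$40.59

E[u] = 0.2·√324 + 0.65·√144 + 0.15·√900 = 0.2·18 + 0.65·12 + 0.15·30 = 15.9
CE = (15.9)² = 252.81
Risk premium = EV − CE = 293.4 − 252.81 = 40.59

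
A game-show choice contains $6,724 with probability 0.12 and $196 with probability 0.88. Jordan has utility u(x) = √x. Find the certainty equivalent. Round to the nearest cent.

E[u] = 0.12·√6724 + 0.88·√196 = 0.12·82 + 0.88·14 = 22.16
CE = (22.16)² = 491.0656

$491.07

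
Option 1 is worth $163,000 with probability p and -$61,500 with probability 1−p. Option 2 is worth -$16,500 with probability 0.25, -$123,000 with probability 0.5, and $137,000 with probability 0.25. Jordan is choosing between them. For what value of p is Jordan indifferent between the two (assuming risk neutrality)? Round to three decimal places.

p = 0.134

EV(Option 2) = 0.25 × (-16500) + 0.5 × (-123000) + 0.25 × 137000 = -4125 − 61500 + 34250 = -31375
p·163000 + (1−p)·(-61500) = -31375
224500p − 61500 = -31375
p = (-31375 + 61500) / 224500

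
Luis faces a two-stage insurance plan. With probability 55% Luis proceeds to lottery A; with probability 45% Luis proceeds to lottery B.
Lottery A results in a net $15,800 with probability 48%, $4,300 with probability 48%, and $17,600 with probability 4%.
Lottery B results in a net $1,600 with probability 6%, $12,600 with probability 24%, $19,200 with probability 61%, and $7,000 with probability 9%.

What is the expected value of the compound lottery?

EV(A) = 0.48 × 15800 + 0.48 × 4300 + 0.04 × 17600 = 7584 + 2064 + 704 = 10352
EV(B) = 0.06 × 1600 + 0.24 × 12600 + 0.61 × 19200 + 0.09 × 7000 = 96 + 3024 + 11712 + 630 = 15462
Overall = 0.55 × 10352 + 0.45 × 15462 = 5693.6 + 6957.9 = 12651.5

$12,651.50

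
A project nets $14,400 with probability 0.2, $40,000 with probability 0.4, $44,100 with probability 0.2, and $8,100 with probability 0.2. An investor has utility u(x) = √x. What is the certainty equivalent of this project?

E[u] = 0.2·√14400 + 0.4·√40000 + 0.2·√44100 + 0.2·√8100 = 0.2·120 + 0.4·200 + 0.2·210 + 0.2·90 = 164
CE = (164)² = 26896

$26,896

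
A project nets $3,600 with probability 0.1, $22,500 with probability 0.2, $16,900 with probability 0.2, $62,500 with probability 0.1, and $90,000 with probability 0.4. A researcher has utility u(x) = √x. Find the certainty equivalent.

$42,849

E[u] = 0.1·√3600 + 0.2·√22500 + 0.2·√16900 + 0.1·√62500 + 0.4·√90000 = 0.1·60 + 0.2·150 + 0.2·130 + 0.1·250 + 0.4·300 = 207
CE = (207)² = 42849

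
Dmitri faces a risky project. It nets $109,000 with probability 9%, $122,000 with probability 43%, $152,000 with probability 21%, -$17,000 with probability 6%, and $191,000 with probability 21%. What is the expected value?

EV = 0.09 × 109000 + 0.43 × 122000 + 0.21 × 152000 + 0.06 × (-17000) + 0.21 × 191000 = 9810 + 52460 + 31920 − 1020 + 40110 = 133280

$133,280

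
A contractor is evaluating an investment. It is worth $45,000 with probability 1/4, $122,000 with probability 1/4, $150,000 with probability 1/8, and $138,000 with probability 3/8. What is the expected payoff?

$112,250

EV = 1/4 × 45000 + 1/4 × 122000 + 1/8 × 150000 + 3/8 × 138000 = 11250 + 30500 + 18750 + 51750 = 112250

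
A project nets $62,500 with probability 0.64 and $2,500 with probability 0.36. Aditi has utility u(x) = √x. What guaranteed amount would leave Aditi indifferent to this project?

E[u] = 0.64·√62500 + 0.36·√2500 = 0.64·250 + 0.36·50 = 178
CE = (178)² = 31684

$31,684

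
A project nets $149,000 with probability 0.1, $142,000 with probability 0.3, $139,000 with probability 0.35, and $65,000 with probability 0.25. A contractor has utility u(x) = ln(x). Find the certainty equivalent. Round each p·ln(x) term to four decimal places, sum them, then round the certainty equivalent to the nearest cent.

E[u] = 0.1·ln(149000) + 0.3·ln(142000) + 0.35·ln(139000) + 0.25·ln(65000) = 1.1912 + 3.5591 + 4.1448 + 2.7705 = 11.6656
CE = e^11.6656 ≈ 116494.58

$116,494.58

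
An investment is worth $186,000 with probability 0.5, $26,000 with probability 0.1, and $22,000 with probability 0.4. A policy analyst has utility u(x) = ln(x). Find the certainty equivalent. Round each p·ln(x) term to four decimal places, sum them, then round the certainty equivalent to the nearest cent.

$65,049.25

E[u] = 0.5·ln(186000) + 0.1·ln(26000) + 0.4·ln(22000) = 6.0668 + 1.0166 + 3.9995 = 11.0829
CE = e^11.0829 ≈ 65049.25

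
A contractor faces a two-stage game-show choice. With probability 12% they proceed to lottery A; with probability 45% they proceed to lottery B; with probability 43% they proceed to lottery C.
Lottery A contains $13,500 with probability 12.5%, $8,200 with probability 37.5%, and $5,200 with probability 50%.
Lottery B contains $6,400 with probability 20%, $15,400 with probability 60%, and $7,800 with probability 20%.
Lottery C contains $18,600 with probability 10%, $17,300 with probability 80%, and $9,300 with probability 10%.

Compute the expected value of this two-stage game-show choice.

EV(A) = 0.125 × 13500 + 0.375 × 8200 + 0.5 × 5200 = 1687.5 + 3075 + 2600 = 7362.5
EV(B) = 0.2 × 6400 + 0.6 × 15400 + 0.2 × 7800 = 1280 + 9240 + 1560 = 12080
EV(C) = 0.1 × 18600 + 0.8 × 17300 + 0.1 × 9300 = 1860 + 13840 + 930 = 16630
Overall = 0.12 × 7362.5 + 0.45 × 12080 + 0.43 × 16630 = 883.5 + 5436 + 7150.9 = 13470.4

$13,470.40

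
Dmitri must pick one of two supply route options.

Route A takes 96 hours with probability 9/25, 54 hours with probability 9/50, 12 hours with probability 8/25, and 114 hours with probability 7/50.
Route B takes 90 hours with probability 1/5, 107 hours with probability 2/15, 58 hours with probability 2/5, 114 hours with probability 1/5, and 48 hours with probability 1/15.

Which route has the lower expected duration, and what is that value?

Route A (64.08 hours)

Route A = 9/25 × 96 + 9/50 × 54 + 8/25 × 12 + 7/50 × 114 = 34.56 + 9.72 + 3.84 + 15.96 = 64.08
Route B = 1/5 × 90 + 2/15 × 107 + 2/5 × 58 + 1/5 × 114 + 1/15 × 48 = 18 + 14.2667 + 23.2 + 22.8 + 3.2 = 81.4667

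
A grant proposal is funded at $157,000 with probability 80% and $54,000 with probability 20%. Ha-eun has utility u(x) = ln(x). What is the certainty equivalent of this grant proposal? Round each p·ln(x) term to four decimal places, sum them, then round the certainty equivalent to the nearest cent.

$126,816.95

E[u] = 0.8·ln(157000) + 0.2·ln(54000) = 9.5712 + 2.1793 = 11.7505
CE = e^11.7505 ≈ 126816.95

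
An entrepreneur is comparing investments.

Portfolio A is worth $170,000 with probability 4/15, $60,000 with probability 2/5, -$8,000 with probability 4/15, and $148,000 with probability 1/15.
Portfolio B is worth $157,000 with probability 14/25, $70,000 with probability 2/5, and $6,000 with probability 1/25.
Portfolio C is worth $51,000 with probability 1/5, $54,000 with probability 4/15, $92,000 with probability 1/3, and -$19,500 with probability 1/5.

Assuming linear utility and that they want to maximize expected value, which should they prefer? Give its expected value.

Portfolio B ($116,160)

Portfolio A = 4/15 × 170000 + 2/5 × 60000 + 4/15 × (-8000) + 1/15 × 148000 = 45333.3333 + 24000 − 2133.3333 + 9866.6667 = 77066.6667
Portfolio B = 14/25 × 157000 + 2/5 × 70000 + 1/25 × 6000 = 87920 + 28000 + 240 = 116160
Portfolio C = 1/5 × 51000 + 4/15 × 54000 + 1/3 × 92000 + 1/5 × (-19500) = 10200 + 14400 + 30666.6667 − 3900 = 51366.6667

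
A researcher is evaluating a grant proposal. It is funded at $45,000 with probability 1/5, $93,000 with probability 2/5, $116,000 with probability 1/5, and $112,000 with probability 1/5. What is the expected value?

EV = 1/5 × 45000 + 2/5 × 93000 + 1/5 × 116000 + 1/5 × 112000 = 9000 + 37200 + 23200 + 22400 = 91800

$91,800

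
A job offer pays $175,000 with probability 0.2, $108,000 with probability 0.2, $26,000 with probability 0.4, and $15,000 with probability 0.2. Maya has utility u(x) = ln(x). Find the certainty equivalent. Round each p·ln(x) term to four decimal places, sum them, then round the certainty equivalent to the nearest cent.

E[u] = 0.2·ln(175000) + 0.2·ln(108000) + 0.4·ln(26000) + 0.2·ln(15000) = 2.4145 + 2.3180 + 4.0663 + 1.9232 = 10.7220
CE = e^10.7220 ≈ 45342.50

$45,342.50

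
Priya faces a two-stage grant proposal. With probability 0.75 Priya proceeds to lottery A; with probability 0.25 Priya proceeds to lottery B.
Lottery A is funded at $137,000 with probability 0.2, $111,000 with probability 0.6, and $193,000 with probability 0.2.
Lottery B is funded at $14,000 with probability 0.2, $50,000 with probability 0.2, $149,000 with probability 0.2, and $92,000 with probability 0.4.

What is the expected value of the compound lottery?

EV(A) = 0.2 × 137000 + 0.6 × 111000 + 0.2 × 193000 = 27400 + 66600 + 38600 = 132600
EV(B) = 0.2 × 14000 + 0.2 × 50000 + 0.2 × 149000 + 0.4 × 92000 = 2800 + 10000 + 29800 + 36800 = 79400
Overall = 0.75 × 132600 + 0.25 × 79400 = 99450 + 19850 = 119300

$119,300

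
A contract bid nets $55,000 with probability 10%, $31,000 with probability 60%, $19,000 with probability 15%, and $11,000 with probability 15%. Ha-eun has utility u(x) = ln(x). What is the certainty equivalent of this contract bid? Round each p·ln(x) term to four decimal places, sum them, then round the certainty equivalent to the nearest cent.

$26,110.69

E[u] = 0.1·ln(55000) + 0.6·ln(31000) + 0.15·ln(19000) + 0.15·ln(11000) = 1.0915 + 6.2050 + 1.4778 + 1.3958 = 10.1701
CE = e^10.1701 ≈ 26110.69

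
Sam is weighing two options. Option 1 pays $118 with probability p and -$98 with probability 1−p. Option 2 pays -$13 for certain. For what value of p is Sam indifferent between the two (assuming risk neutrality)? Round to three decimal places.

p·118 + (1−p)·(-98) = -13
216p − 98 = -13
p = (-13 + 98) / 216

p = 0.394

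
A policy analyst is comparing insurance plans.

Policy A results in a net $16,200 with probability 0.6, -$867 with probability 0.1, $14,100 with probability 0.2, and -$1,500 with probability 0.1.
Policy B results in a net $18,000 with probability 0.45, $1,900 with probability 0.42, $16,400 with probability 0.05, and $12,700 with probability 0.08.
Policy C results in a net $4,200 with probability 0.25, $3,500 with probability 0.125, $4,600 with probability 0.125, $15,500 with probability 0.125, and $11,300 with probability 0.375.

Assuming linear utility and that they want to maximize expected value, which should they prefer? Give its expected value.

Policy A ($12,303.30)

Policy A = 0.6 × 16200 + 0.1 × (-867) + 0.2 × 14100 + 0.1 × (-1500) = 9720 − 86.7 + 2820 − 150 = 12303.3
Policy B = 0.45 × 18000 + 0.42 × 1900 + 0.05 × 16400 + 0.08 × 12700 = 8100 + 798 + 820 + 1016 = 10734
Policy C = 0.25 × 4200 + 0.125 × 3500 + 0.125 × 4600 + 0.125 × 15500 + 0.375 × 11300 = 1050 + 437.5 + 575 + 1937.5 + 4237.5 = 8237.5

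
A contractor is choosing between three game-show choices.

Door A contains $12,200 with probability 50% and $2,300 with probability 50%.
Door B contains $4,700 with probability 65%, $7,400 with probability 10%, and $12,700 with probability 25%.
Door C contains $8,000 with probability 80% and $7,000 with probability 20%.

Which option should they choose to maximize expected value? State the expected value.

Door C ($7,800)

Door A = 0.5 × 12200 + 0.5 × 2300 = 6100 + 1150 = 7250
Door B = 0.65 × 4700 + 0.1 × 7400 + 0.25 × 12700 = 3055 + 740 + 3175 = 6970
Door C = 0.8 × 8000 + 0.2 × 7000 = 6400 + 1400 = 7800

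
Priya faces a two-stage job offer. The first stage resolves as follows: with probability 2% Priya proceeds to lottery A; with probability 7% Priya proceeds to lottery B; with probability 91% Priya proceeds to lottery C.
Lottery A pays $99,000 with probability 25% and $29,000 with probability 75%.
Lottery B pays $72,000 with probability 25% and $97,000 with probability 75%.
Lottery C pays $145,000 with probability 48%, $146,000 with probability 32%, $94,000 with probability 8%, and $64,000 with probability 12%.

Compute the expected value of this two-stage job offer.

$126,965.70

EV(A) = 0.25 × 99000 + 0.75 × 29000 = 24750 + 21750 = 46500
EV(B) = 0.25 × 72000 + 0.75 × 97000 = 18000 + 72750 = 90750
EV(C) = 0.48 × 145000 + 0.32 × 146000 + 0.08 × 94000 + 0.12 × 64000 = 69600 + 46720 + 7520 + 7680 = 131520
Overall = 0.02 × 46500 + 0.07 × 90750 + 0.91 × 131520 = 930 + 6352.5 + 119683.2 = 126965.7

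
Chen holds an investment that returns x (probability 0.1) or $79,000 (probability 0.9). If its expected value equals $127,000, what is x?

x = $559,000

0.1·x + 0.9·79000 = 127000
0.1·x = 127000 − 71100 = 55900
x = 55900 / 0.1 = 559000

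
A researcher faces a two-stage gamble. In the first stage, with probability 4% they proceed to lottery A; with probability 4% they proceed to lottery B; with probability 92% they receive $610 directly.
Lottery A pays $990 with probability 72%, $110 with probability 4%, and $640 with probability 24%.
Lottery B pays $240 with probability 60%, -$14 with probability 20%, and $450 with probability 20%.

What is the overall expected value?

$605.28

EV(A) = 0.72 × 990 + 0.04 × 110 + 0.24 × 640 = 712.8 + 4.4 + 153.6 = 870.8
EV(B) = 0.6 × 240 + 0.2 × (-14) + 0.2 × 450 = 144 − 2.8 + 90 = 231.2
Branch C: 610 (certain)
Overall = 0.04 × 870.8 + 0.04 × 231.2 + 0.92 × 610 = 34.832 + 9.248 + 561.2 = 605.28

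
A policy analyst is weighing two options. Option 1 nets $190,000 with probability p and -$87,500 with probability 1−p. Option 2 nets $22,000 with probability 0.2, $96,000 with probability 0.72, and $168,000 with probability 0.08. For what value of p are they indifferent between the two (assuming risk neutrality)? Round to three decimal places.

EV(Option 2) = 0.2 × 22000 + 0.72 × 96000 + 0.08 × 168000 = 4400 + 69120 + 13440 = 86960
p·190000 + (1−p)·(-87500) = 86960
277500p − 87500 = 86960
p = (86960 + 87500) / 277500

p = 0.629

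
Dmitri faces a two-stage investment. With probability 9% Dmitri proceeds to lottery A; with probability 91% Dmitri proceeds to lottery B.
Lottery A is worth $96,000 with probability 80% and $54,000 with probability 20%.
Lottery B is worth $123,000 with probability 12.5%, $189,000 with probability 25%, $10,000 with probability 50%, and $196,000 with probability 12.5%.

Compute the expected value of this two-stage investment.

$91,717.75

EV(A) = 0.8 × 96000 + 0.2 × 54000 = 76800 + 10800 = 87600
EV(B) = 0.125 × 123000 + 0.25 × 189000 + 0.5 × 10000 + 0.125 × 196000 = 15375 + 47250 + 5000 + 24500 = 92125
Overall = 0.09 × 87600 + 0.91 × 92125 = 7884 + 83833.75 = 91717.75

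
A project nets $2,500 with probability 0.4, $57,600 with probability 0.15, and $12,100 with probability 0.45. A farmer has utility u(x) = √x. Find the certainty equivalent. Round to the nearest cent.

E[u] = 0.4·√2500 + 0.15·√57600 + 0.45·√12100 = 0.4·50 + 0.15·240 + 0.45·110 = 105.5
CE = (105.5)² = 11130.25

$11,130.25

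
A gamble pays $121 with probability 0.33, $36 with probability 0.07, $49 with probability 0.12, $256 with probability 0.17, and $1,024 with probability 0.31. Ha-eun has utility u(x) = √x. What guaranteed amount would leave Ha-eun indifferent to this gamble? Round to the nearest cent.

E[u] = 0.33·√121 + 0.07·√36 + 0.12·√49 + 0.17·√256 + 0.31·√1024 = 0.33·11 + 0.07·6 + 0.12·7 + 0.17·16 + 0.31·32 = 17.53
CE = (17.53)² = 307.3009

$307.30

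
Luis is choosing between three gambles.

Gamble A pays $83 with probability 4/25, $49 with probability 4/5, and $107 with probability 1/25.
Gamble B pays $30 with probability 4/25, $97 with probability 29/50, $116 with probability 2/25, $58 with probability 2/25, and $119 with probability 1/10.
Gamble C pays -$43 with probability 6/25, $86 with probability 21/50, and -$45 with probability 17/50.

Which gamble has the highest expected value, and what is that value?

Gamble B ($86.88)

Gamble A = 4/25 × 83 + 4/5 × 49 + 1/25 × 107 = 13.28 + 39.2 + 4.28 = 56.76
Gamble B = 4/25 × 30 + 29/50 × 97 + 2/25 × 116 + 2/25 × 58 + 1/10 × 119 = 4.8 + 56.26 + 9.28 + 4.64 + 11.9 = 86.88
Gamble C = 6/25 × (-43) + 21/50 × 86 + 17/50 × (-45) = -10.32 + 36.12 − 15.3 = 10.5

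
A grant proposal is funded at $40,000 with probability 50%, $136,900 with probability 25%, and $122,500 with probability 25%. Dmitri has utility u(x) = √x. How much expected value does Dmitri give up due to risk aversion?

E[u] = 0.5·√40000 + 0.25·√136900 + 0.25·√122500 = 0.5·200 + 0.25·370 + 0.25·350 = 280
CE = (280)² = 78400
Risk premium = EV − CE = 84850 − 78400 = 6450

$6,450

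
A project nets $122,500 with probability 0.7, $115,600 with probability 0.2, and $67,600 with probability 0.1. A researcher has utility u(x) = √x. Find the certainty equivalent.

E[u] = 0.7·√122500 + 0.2·√115600 + 0.1·√67600 = 0.7·350 + 0.2·340 + 0.1·260 = 339
CE = (339)² = 114921

$114,921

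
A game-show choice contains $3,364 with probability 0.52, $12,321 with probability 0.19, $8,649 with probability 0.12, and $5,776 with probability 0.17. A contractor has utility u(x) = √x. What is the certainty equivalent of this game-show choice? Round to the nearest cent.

$5,674.61

E[u] = 0.52·√3364 + 0.19·√12321 + 0.12·√8649 + 0.17·√5776 = 0.52·58 + 0.19·111 + 0.12·93 + 0.17·76 = 75.33
CE = (75.33)² = 5674.6089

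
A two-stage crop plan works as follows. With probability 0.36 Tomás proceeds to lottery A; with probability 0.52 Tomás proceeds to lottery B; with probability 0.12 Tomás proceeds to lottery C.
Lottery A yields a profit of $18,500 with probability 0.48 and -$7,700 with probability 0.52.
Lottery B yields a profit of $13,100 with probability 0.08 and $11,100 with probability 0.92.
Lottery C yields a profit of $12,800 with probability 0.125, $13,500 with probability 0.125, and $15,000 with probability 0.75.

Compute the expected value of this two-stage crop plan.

$9,355.06

EV(A) = 0.48 × 18500 + 0.52 × (-7700) = 8880 − 4004 = 4876
EV(B) = 0.08 × 13100 + 0.92 × 11100 = 1048 + 10212 = 11260
EV(C) = 0.125 × 12800 + 0.125 × 13500 + 0.75 × 15000 = 1600 + 1687.5 + 11250 = 14537.5
Overall = 0.36 × 4876 + 0.52 × 11260 + 0.12 × 14537.5 = 1755.36 + 5855.2 + 1744.5 = 9355.06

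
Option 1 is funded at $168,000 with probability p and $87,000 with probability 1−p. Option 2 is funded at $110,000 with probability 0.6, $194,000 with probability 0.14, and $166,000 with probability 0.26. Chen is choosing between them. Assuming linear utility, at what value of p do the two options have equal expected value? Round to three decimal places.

EV(Option 2) = 0.6 × 110000 + 0.14 × 194000 + 0.26 × 166000 = 66000 + 27160 + 43160 = 136320
p·168000 + (1−p)·87000 = 136320
81000p + 87000 = 136320
p = (136320 − 87000) / 81000

p = 0.609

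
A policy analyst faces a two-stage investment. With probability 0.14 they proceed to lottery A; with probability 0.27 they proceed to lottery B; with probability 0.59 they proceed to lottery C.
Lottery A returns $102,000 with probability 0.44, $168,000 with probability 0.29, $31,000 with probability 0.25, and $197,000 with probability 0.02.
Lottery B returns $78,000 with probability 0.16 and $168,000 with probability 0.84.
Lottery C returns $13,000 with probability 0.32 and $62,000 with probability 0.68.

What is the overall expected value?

$83,541.40

EV(A) = 0.44 × 102000 + 0.29 × 168000 + 0.25 × 31000 + 0.02 × 197000 = 44880 + 48720 + 7750 + 3940 = 105290
EV(B) = 0.16 × 78000 + 0.84 × 168000 = 12480 + 141120 = 153600
EV(C) = 0.32 × 13000 + 0.68 × 62000 = 4160 + 42160 = 46320
Overall = 0.14 × 105290 + 0.27 × 153600 + 0.59 × 46320 = 14740.6 + 41472 + 27328.8 = 83541.4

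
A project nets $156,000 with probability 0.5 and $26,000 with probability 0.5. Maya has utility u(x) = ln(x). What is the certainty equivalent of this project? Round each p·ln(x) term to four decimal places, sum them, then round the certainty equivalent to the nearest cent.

$63,684.72

E[u] = 0.5·ln(156000) + 0.5·ln(26000) = 5.9788 + 5.0829 = 11.0617
CE = e^11.0617 ≈ 63684.72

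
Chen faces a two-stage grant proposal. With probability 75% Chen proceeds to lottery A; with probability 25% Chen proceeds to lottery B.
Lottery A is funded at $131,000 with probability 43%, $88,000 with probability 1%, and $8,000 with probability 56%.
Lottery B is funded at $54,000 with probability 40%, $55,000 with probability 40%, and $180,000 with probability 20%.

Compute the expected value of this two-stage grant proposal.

EV(A) = 0.43 × 131000 + 0.01 × 88000 + 0.56 × 8000 = 56330 + 880 + 4480 = 61690
EV(B) = 0.4 × 54000 + 0.4 × 55000 + 0.2 × 180000 = 21600 + 22000 + 36000 = 79600
Overall = 0.75 × 61690 + 0.25 × 79600 = 46267.5 + 19900 = 66167.5

$66,167.50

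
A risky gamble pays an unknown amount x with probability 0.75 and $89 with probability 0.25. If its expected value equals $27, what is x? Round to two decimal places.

0.75·x + 0.25·89 = 27
0.75·x = 27 − 22.25 = 4.75
x = 4.75 / 0.75 = 6.3333

x = $6.33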